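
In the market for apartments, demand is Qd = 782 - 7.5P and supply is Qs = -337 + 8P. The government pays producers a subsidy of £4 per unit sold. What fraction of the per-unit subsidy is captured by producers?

Pre-subsidy: 782 - 7.5P = -337 + 8P gives P* = 2238/31, Q* = 7457/31.
With the subsidy, sellers receive Ps = Pb + 4 for each unit, where Pb is the price buyers pay.
Supply in terms of Pb becomes Qs = -337 + 8(Pb + 4) = -305 + 8Pb. Setting this equal to demand: 782 - 7.5Pb = -305 + 8Pb, so Pb = 2174/31.
Sellers receive Ps = 2174/31 + 4 = 2298/31; Q' = 782 − 7.5·(2174/31) = 7937/31.
Buyers' price falls by P* − Pb = 2238/31 − 2174/31 = 64/31; sellers' price rises by Ps − P* = 2298/31 − 2238/31 = 60/31.
So producers capture (60/31)/4 = 15/31 of each unit of subsidy.

Producer share = 15/31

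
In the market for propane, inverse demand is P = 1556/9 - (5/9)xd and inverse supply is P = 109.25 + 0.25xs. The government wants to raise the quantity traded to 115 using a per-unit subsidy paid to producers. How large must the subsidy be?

At x = 115, from the demand curve buyers pay Pb = 1556/9 − (5/9)·115 = 109; from the supply curve sellers need Ps = 109.25 + 0.25·115 = 138.
The subsidy must fill the gap: s = Ps − Pb = 138 − 109 = 29.

Required subsidy s = 29 per unit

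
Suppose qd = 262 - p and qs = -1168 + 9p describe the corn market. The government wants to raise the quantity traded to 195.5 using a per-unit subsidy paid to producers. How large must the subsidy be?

At q = 195.5, invert demand for the buyer price: pb = (262 − 195.5)/1 = 66.5; invert supply for the seller price: ps = (195.5 − (-1168))/9 = 151.5.
The subsidy must fill the gap: s = ps − pb = 151.5 − 66.5 = 85.

Required subsidy s = 85 per unit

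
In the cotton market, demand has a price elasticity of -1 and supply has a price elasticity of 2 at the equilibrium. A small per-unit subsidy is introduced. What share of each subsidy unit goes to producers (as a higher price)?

For a small subsidy around the equilibrium, the benefit split depends on the relative slopes, which at a point are proportional to the elasticities.
Buyer share = εs/(εs + |εd|) = 2/(2 + 1) = 2/3; seller share = |εd|/(εs + |εd|) = 1/3.
So producers capture 1/3 of the subsidy.

Producer share = 1/3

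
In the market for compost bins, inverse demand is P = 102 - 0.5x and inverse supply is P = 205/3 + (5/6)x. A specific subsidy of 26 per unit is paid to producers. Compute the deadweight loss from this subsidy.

Pre-subsidy: 102 - 0.5x = 205/3 + (5/6)x gives x* = 25.25 and P* = 89.375.
With the subsidy, sellers receive Ps = Pb + 26 for each unit, where Pb is the price buyers pay.
On the curves, Pb = 102 - 0.5x and Ps = 205/3 + (5/6)x; the wedge Ps − Pb = 26 gives 205/3 + (5/6)x − (102 - 0.5x) = 26, so x' = 44.75.
Then Pb = 102 − 0.5·44.75 = 79.625 and Ps = 205/3 + (5/6)·44.75 = 105.625.
The subsidy expands output by 44.75 − 25.25 = 19.5 past the efficient level; on those units the gap between marginal cost and willingness to pay runs from 0 up to 26.
DWL = ½ × 26 × 19.5 = 253.5.

Deadweight loss = 253.5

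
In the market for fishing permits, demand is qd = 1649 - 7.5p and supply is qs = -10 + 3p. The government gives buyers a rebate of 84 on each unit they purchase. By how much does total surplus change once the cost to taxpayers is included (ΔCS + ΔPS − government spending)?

Pre-subsidy: 1649 - 7.5p = -10 + 3p gives p* = 158, q* = 464.
With the rebate, buyers effectively pay pb = ps − 84, where ps is the price sellers receive.
Demand in terms of ps becomes qd = 1649 − 7.5(ps − 84) = 2279 - 7.5ps. Setting this equal to supply: 2279 - 7.5ps = -10 + 3ps, so ps = 218.
Buyers pay pb = 218 − 84 = 134; q' = -10 + 3·218 = 644.
ΔCS = ½(464 + 644)(158 − 134) = 13296; ΔPS = ½(464 + 644)(218 − 158) = 33240.
Government spending = 84 × 644 = 54096.
Net change = 13296 + 33240 − 54096 = -7560. The loss equals the DWL triangle ½·84·180.

Net change in total surplus = -7560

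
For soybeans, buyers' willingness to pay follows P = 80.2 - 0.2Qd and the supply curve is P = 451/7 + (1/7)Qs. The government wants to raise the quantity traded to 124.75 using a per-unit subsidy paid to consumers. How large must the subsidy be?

Required subsidy s = 27 per unit

At Q = 124.75, from the demand curve buyers pay Pb = 80.2 − 0.2·124.75 = 55.25; from the supply curve sellers need Ps = 451/7 + (1/7)·124.75 = 82.25.
The subsidy must fill the gap: s = Ps − Pb = 82.25 − 55.25 = 27.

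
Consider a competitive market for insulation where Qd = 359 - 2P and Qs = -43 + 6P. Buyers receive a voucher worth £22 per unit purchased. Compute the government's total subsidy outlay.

Government cost = £6413

Pre-subsidy: 359 - 2P = -43 + 6P gives P* = 50.25, Q* = 258.5.
With the rebate, buyers effectively pay Pb = Ps − 22, where Ps is the price sellers receive.
Demand in terms of Ps becomes Qd = 359 − 2(Ps − 22) = 403 - 2Ps. Setting this equal to supply: 403 - 2Ps = -43 + 6Ps, so Ps = 55.75.
Buyers pay Pb = 55.75 − 22 = 33.75; Q' = -43 + 6·55.75 = 291.5.
Government outlay = subsidy × quantity = 22 × 291.5 = 6413.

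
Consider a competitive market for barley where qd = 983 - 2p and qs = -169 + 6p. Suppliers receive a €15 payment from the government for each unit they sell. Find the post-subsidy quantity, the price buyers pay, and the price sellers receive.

Pre-subsidy: 983 - 2p = -169 + 6p gives p* = 144, q* = 695.
With the subsidy, sellers receive ps = pb + 15 for each unit, where pb is the price buyers pay.
Supply in terms of pb becomes qs = -169 + 6(pb + 15) = -79 + 6pb. Setting this equal to demand: 983 - 2pb = -79 + 6pb, so pb = 132.75.
Sellers receive ps = 132.75 + 15 = 147.75; q' = 983 − 2·132.75 = 717.5.

q' = 717.5; buyers pay €132.75; sellers receive €147.75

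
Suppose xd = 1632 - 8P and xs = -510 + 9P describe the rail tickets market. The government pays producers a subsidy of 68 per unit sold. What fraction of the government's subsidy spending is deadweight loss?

Pre-subsidy: 1632 - 8P = -510 + 9P gives P* = 126, x* = 624.
With the subsidy, sellers receive Ps = Pb + 68 for each unit, where Pb is the price buyers pay.
Supply in terms of Pb becomes xs = -510 + 9(Pb + 68) = 102 + 9Pb. Setting this equal to demand: 1632 - 8Pb = 102 + 9Pb, so Pb = 90.
Sellers receive Ps = 90 + 68 = 158; x' = 1632 − 8·90 = 912.
ΔCS = ½(624 + 912)(126 − 90) = 27648; ΔPS = ½(624 + 912)(158 − 126) = 24576.
Government spending = 68 × 912 = 62016.
DWL = ½ × 68 × (912 − 624) = 9792; fraction = 9792 / 62016 = 3/19.

DWL / government spending = 3/19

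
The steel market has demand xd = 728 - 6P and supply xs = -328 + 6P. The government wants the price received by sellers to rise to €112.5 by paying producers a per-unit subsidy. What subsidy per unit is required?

At a seller price of 112.5, quantity supplied is -328 + 6·112.5 = 347.
Buyers absorb 347 only when they pay Pb with 728 − 6·Pb = 347, i.e. Pb = 63.5.
s = Ps − Pb = 112.5 − 63.5 = 49.

Required subsidy s = €49 per unit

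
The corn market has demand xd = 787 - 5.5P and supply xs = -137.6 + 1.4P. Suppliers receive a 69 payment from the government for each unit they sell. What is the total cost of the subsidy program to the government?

Government cost = 8763

Pre-subsidy: 787 - 5.5P = -137.6 + 1.4P gives P* = 134, x* = 50.
With the subsidy, sellers receive Ps = Pb + 69 for each unit, where Pb is the price buyers pay.
Supply in terms of Pb becomes xs = -137.6 + 1.4(Pb + 69) = -41 + 1.4Pb. Setting this equal to demand: 787 - 5.5Pb = -41 + 1.4Pb, so Pb = 120.
Sellers receive Ps = 120 + 69 = 189; x' = 787 − 5.5·120 = 127.
Government outlay = subsidy × quantity = 69 × 127 = 8763.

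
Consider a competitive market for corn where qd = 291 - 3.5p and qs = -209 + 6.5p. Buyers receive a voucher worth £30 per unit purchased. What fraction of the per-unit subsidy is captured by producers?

Producer share = 0.35

Pre-subsidy: 291 - 3.5p = -209 + 6.5p gives p* = 50, q* = 116.
With the rebate, buyers effectively pay pb = ps − 30, where ps is the price sellers receive.
Demand in terms of ps becomes qd = 291 − 3.5(ps − 30) = 396 - 3.5ps. Setting this equal to supply: 396 - 3.5ps = -209 + 6.5ps, so ps = 60.5.
Buyers pay pb = 60.5 − 30 = 30.5; q' = -209 + 6.5·60.5 = 184.25.
Buyers' price falls by p* − pb = 50 − 30.5 = 19.5; sellers' price rises by ps − p* = 60.5 − 50 = 10.5.
So producers capture 10.5/30 = 0.35 of each unit of subsidy.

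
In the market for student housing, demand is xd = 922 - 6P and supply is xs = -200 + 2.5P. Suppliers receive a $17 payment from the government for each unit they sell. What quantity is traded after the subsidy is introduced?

Pre-subsidy: 922 - 6P = -200 + 2.5P gives P* = 132, x* = 130.
With the subsidy, sellers receive Ps = Pb + 17 for each unit, where Pb is the price buyers pay.
Supply in terms of Pb becomes xs = -200 + 2.5(Pb + 17) = -157.5 + 2.5Pb. Setting this equal to demand: 922 - 6Pb = -157.5 + 2.5Pb, so Pb = 127.
Sellers receive Ps = 127 + 17 = 144; x' = 922 − 6·127 = 160.

x' = 160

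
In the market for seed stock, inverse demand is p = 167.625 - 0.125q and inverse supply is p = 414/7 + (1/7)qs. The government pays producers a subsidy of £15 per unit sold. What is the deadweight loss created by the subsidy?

Pre-subsidy: 167.625 - 0.125q = 414/7 + (1/7)q gives q* = 405 and p* = 117.
With the subsidy, sellers receive ps = pb + 15 for each unit, where pb is the price buyers pay.
On the curves, pb = 167.625 - 0.125q and ps = 414/7 + (1/7)q; the wedge ps − pb = 15 gives 414/7 + (1/7)q − (167.625 - 0.125q) = 15, so q' = 461.
Then pb = 167.625 − 0.125·461 = 110 and ps = 414/7 + (1/7)·461 = 125.
The subsidy expands output by 461 − 405 = 56 past the efficient level; on those units the gap between marginal cost and willingness to pay runs from 0 up to 15.
DWL = ½ × 15 × 56 = 420.

Deadweight loss = £420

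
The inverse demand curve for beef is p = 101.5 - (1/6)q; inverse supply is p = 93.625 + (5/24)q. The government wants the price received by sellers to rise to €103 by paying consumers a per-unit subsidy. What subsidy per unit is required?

Required subsidy s = €9 per unit

At a seller price of 103, quantity supplied is -449.4 + 4.8·103 = 45.
Buyers absorb 45 only when they pay pb = 101.5 − (1/6)·45 = 94.
s = ps − pb = 103 − 94 = 9.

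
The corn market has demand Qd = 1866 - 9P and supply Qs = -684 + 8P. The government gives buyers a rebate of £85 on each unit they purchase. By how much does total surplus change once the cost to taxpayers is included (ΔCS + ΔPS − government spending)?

Pre-subsidy: 1866 - 9P = -684 + 8P gives P* = 150, Q* = 516.
With the rebate, buyers effectively pay Pb = Ps − 85, where Ps is the price sellers receive.
Demand in terms of Ps becomes Qd = 1866 − 9(Ps − 85) = 2631 - 9Ps. Setting this equal to supply: 2631 - 9Ps = -684 + 8Ps, so Ps = 195.
Buyers pay Pb = 195 − 85 = 110; Q' = -684 + 8·195 = 876.
ΔCS = ½(516 + 876)(150 − 110) = 27840; ΔPS = ½(516 + 876)(195 − 150) = 31320.
Government spending = 85 × 876 = 74460.
Net change = 27840 + 31320 − 74460 = -15300. The loss equals the DWL triangle ½·85·360.

Net change in total surplus = -£15300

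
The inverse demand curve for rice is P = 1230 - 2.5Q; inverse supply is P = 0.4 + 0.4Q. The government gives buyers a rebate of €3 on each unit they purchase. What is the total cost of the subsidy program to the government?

Government cost = 36978/29

Pre-subsidy: 1230 - 2.5Q = 0.4 + 0.4Q gives Q* = 424 and P* = 170.
With the rebate, buyers effectively pay Pb = Ps − 3, where Ps is the price sellers receive.
On the curves, Pb = 1230 - 2.5Q and Ps = 0.4 + 0.4Q; the wedge Ps − Pb = 3 gives 0.4 + 0.4Q − (1230 - 2.5Q) = 3, so Q' = 12326/29.
Then Pb = 1230 − 2.5·(12326/29) = 4855/29 and Ps = 0.4 + 0.4·(12326/29) = 4942/29.
Government outlay = subsidy × quantity = 3 × 12326/29 = 36978/29.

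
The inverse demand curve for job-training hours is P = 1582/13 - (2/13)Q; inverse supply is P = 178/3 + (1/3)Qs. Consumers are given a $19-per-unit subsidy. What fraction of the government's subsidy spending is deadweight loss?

DWL / government spending = 39/334

Pre-subsidy: 1582/13 - (2/13)Q = 178/3 + (1/3)Q gives Q* = 128 and P* = 102.
With the rebate, buyers effectively pay Pb = Ps − 19, where Ps is the price sellers receive.
On the curves, Pb = 1582/13 - (2/13)Q and Ps = 178/3 + (1/3)Q; the wedge Ps − Pb = 19 gives 178/3 + (1/3)Q − (1582/13 - (2/13)Q) = 19, so Q' = 167.
Then Pb = 1582/13 − (2/13)·167 = 96 and Ps = 178/3 + (1/3)·167 = 115.
ΔCS = ½(128 + 167)(102 − 96) = 885; ΔPS = ½(128 + 167)(115 − 102) = 1917.5.
Government spending = 19 × 167 = 3173.
DWL = ½ × 19 × (167 − 128) = 370.5; fraction = 370.5 / 3173 = 39/334.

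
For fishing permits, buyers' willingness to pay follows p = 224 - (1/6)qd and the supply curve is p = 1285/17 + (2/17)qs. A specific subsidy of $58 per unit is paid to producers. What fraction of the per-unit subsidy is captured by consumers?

Consumer share = 17/29

Pre-subsidy: 224 - (1/6)q = 1285/17 + (2/17)q gives q* = 522 and p* = 137.
With the subsidy, sellers receive ps = pb + 58 for each unit, where pb is the price buyers pay.
On the curves, pb = 224 - (1/6)q and ps = 1285/17 + (2/17)q; the wedge ps − pb = 58 gives 1285/17 + (2/17)q − (224 - (1/6)q) = 58, so q' = 726.
Then pb = 224 − (1/6)·726 = 103 and ps = 1285/17 + (2/17)·726 = 161.
Buyers' price falls by p* − pb = 137 − 103 = 34; sellers' price rises by ps − p* = 161 − 137 = 24.
So consumers capture 34/58 = 17/29 of each unit of subsidy.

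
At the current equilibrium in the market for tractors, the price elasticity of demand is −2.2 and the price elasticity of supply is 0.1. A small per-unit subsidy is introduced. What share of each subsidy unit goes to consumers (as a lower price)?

For a small subsidy around the equilibrium, the benefit split depends on the relative slopes, which at a point are proportional to the elasticities.
Buyer share = εs/(εs + |εd|) = 0.1/(0.1 + 2.2) = 1/23; seller share = |εd|/(εs + |εd|) = 22/23.

Consumer share = 1/23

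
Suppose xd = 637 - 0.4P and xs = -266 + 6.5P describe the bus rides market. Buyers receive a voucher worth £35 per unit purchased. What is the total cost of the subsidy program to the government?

Government cost = 1443785/69

Pre-subsidy: 637 - 0.4P = -266 + 6.5P gives P* = 3010/23, x* = 13447/23.
With the rebate, buyers effectively pay Pb = Ps − 35, where Ps is the price sellers receive.
Demand in terms of Ps becomes xd = 637 − 0.4(Ps − 35) = 651 - 0.4Ps. Setting this equal to supply: 651 - 0.4Ps = -266 + 6.5Ps, so Ps = 9170/69.
Buyers pay Pb = 9170/69 − 35 = 6755/69; x' = -266 + 6.5·(9170/69) = 41251/69.
Government outlay = subsidy × quantity = 35 × 41251/69 = 1443785/69.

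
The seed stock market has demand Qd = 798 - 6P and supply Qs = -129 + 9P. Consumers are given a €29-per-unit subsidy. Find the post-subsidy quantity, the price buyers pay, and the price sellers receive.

Q' = 531.6; buyers pay €44.4; sellers receive €73.4

Pre-subsidy: 798 - 6P = -129 + 9P gives P* = 61.8, Q* = 427.2.
With the rebate, buyers effectively pay Pb = Ps − 29, where Ps is the price sellers receive.
Demand in terms of Ps becomes Qd = 798 − 6(Ps − 29) = 972 - 6Ps. Setting this equal to supply: 972 - 6Ps = -129 + 9Ps, so Ps = 73.4.
Buyers pay Pb = 73.4 − 29 = 44.4; Q' = -129 + 9·73.4 = 531.6.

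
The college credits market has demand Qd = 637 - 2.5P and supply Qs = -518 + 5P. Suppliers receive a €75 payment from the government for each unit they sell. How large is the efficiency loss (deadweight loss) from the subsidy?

Pre-subsidy: 637 - 2.5P = -518 + 5P gives P* = 154, Q* = 252.
With the subsidy, sellers receive Ps = Pb + 75 for each unit, where Pb is the price buyers pay.
Supply in terms of Pb becomes Qs = -518 + 5(Pb + 75) = -143 + 5Pb. Setting this equal to demand: 637 - 2.5Pb = -143 + 5Pb, so Pb = 104.
Sellers receive Ps = 104 + 75 = 179; Q' = 637 − 2.5·104 = 377.
The subsidy expands output by 377 − 252 = 125 past the efficient level; on those units the gap between marginal cost and willingness to pay runs from 0 up to 75.
DWL = ½ × 75 × 125 = 4687.5.

Deadweight loss = €4687.5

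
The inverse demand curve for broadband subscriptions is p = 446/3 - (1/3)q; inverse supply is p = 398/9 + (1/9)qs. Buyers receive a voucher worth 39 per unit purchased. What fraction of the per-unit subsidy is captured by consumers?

Consumer share = 0.75

Pre-subsidy: 446/3 - (1/3)q = 398/9 + (1/9)q gives q* = 235 and p* = 211/3.
With the rebate, buyers effectively pay pb = ps − 39, where ps is the price sellers receive.
On the curves, pb = 446/3 - (1/3)q and ps = 398/9 + (1/9)q; the wedge ps − pb = 39 gives 398/9 + (1/9)q − (446/3 - (1/3)q) = 39, so q' = 322.75.
Then pb = 446/3 − (1/3)·322.75 = 493/12 and ps = 398/9 + (1/9)·322.75 = 961/12.
Buyers' price falls by p* − pb = 211/3 − 493/12 = 29.25; sellers' price rises by ps − p* = 961/12 − 211/3 = 9.75.
So consumers capture 29.25/39 = 0.75 of each unit of subsidy.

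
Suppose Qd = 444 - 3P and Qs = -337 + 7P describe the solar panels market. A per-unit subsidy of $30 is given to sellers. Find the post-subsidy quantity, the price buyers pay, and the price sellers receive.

Pre-subsidy: 444 - 3P = -337 + 7P gives P* = 78.1, Q* = 209.7.
With the subsidy, sellers receive Ps = Pb + 30 for each unit, where Pb is the price buyers pay.
Supply in terms of Pb becomes Qs = -337 + 7(Pb + 30) = -127 + 7Pb. Setting this equal to demand: 444 - 3Pb = -127 + 7Pb, so Pb = 57.1.
Sellers receive Ps = 57.1 + 30 = 87.1; Q' = 444 − 3·57.1 = 272.7.

Q' = 272.7; buyers pay $57.1; sellers receive $87.1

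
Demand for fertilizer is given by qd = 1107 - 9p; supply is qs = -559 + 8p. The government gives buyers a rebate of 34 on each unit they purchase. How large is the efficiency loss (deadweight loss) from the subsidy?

Pre-subsidy: 1107 - 9p = -559 + 8p gives p* = 98, q* = 225.
With the rebate, buyers effectively pay pb = ps − 34, where ps is the price sellers receive.
Demand in terms of ps becomes qd = 1107 − 9(ps − 34) = 1413 - 9ps. Setting this equal to supply: 1413 - 9ps = -559 + 8ps, so ps = 116.
Buyers pay pb = 116 − 34 = 82; q' = -559 + 8·116 = 369.
The subsidy expands output by 369 − 225 = 144 past the efficient level; on those units the gap between marginal cost and willingness to pay runs from 0 up to 34.
DWL = ½ × 34 × 144 = 2448.

Deadweight loss = 2448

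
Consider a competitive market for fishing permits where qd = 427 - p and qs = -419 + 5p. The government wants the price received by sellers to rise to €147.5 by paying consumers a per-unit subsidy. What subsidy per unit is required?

Required subsidy s = €39 per unit

At a seller price of 147.5, quantity supplied is -419 + 5·147.5 = 318.5.
Buyers absorb 318.5 only when they pay pb with 427 − 1·pb = 318.5, i.e. pb = 108.5.
s = ps − pb = 147.5 − 108.5 = 39.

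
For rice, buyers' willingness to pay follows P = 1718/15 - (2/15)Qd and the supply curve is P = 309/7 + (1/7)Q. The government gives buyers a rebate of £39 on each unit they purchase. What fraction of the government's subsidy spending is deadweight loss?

Pre-subsidy: 1718/15 - (2/15)Q = 309/7 + (1/7)Q gives Q* = 7391/29 and P* = 2336/29.
With the rebate, buyers effectively pay Pb = Ps − 39, where Ps is the price sellers receive.
On the curves, Pb = 1718/15 - (2/15)Q and Ps = 309/7 + (1/7)Q; the wedge Ps − Pb = 39 gives 309/7 + (1/7)Q − (1718/15 - (2/15)Q) = 39, so Q' = 11486/29.
Then Pb = 1718/15 − (2/15)·(11486/29) = 1790/29 and Ps = 309/7 + (1/7)·(11486/29) = 2921/29.
ΔCS = ½(7391/29 + 11486/29)(2336/29 − 1790/29) = 5153421/841; ΔPS = ½(7391/29 + 11486/29)(2921/29 − 2336/29) = 11043045/1682.
Government spending = 39 × 11486/29 = 447954/29.
DWL = ½ × 39 × (11486/29 − 7391/29) = 159705/58; fraction = (159705/58) / (447954/29) = 4095/22972.

DWL / government spending = 4095/22972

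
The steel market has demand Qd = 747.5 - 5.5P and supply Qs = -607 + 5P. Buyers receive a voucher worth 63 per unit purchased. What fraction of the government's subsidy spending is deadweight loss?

Pre-subsidy: 747.5 - 5.5P = -607 + 5P gives P* = 129, Q* = 38.
With the rebate, buyers effectively pay Pb = Ps − 63, where Ps is the price sellers receive.
Demand in terms of Ps becomes Qd = 747.5 − 5.5(Ps − 63) = 1094 - 5.5Ps. Setting this equal to supply: 1094 - 5.5Ps = -607 + 5Ps, so Ps = 162.
Buyers pay Pb = 162 − 63 = 99; Q' = -607 + 5·162 = 203.
ΔCS = ½(38 + 203)(129 − 99) = 3615; ΔPS = ½(38 + 203)(162 − 129) = 3976.5.
Government spending = 63 × 203 = 12789.
DWL = ½ × 63 × (203 − 38) = 5197.5; fraction = 5197.5 / 12789 = 165/406.

DWL / government spending = 165/406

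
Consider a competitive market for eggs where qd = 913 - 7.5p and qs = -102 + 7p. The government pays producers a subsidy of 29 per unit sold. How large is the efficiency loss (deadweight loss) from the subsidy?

Pre-subsidy: 913 - 7.5p = -102 + 7p gives p* = 70, q* = 388.
With the subsidy, sellers receive ps = pb + 29 for each unit, where pb is the price buyers pay.
Supply in terms of pb becomes qs = -102 + 7(pb + 29) = 101 + 7pb. Setting this equal to demand: 913 - 7.5pb = 101 + 7pb, so pb = 56.
Sellers receive ps = 56 + 29 = 85; q' = 913 − 7.5·56 = 493.
The subsidy expands output by 493 − 388 = 105 past the efficient level; on those units the gap between marginal cost and willingness to pay runs from 0 up to 29.
DWL = ½ × 29 × 105 = 1522.5.

Deadweight loss = 1522.5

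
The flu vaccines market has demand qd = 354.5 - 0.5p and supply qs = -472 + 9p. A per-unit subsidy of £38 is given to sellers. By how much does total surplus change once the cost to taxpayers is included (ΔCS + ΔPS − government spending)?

Pre-subsidy: 354.5 - 0.5p = -472 + 9p gives p* = 87, q* = 311.
With the subsidy, sellers receive ps = pb + 38 for each unit, where pb is the price buyers pay.
Supply in terms of pb becomes qs = -472 + 9(pb + 38) = -130 + 9pb. Setting this equal to demand: 354.5 - 0.5pb = -130 + 9pb, so pb = 51.
Sellers receive ps = 51 + 38 = 89; q' = 354.5 − 0.5·51 = 329.
ΔCS = ½(311 + 329)(87 − 51) = 11520; ΔPS = ½(311 + 329)(89 − 87) = 640.
Government spending = 38 × 329 = 12502.
Net change = 11520 + 640 − 12502 = -342. The loss equals the DWL triangle ½·38·18.

Net change in total surplus = -£342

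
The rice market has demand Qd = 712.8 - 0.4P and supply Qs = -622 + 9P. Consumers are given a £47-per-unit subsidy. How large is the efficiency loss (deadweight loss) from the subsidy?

Deadweight loss = £423

Pre-subsidy: 712.8 - 0.4P = -622 + 9P gives P* = 142, Q* = 656.
With the rebate, buyers effectively pay Pb = Ps − 47, where Ps is the price sellers receive.
Demand in terms of Ps becomes Qd = 712.8 − 0.4(Ps − 47) = 731.6 - 0.4Ps. Setting this equal to supply: 731.6 - 0.4Ps = -622 + 9Ps, so Ps = 144.
Buyers pay Pb = 144 − 47 = 97; Q' = -622 + 9·144 = 674.
The subsidy expands output by 674 − 656 = 18 past the efficient level; on those units the gap between marginal cost and willingness to pay runs from 0 up to 47.
DWL = ½ × 47 × 18 = 423.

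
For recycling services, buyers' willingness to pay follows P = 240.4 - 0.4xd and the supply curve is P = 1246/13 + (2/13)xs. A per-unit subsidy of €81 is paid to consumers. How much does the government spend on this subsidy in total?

Government cost = €32987.25

Pre-subsidy: 240.4 - 0.4x = 1246/13 + (2/13)x gives x* = 261 and P* = 136.
With the rebate, buyers effectively pay Pb = Ps − 81, where Ps is the price sellers receive.
On the curves, Pb = 240.4 - 0.4x and Ps = 1246/13 + (2/13)x; the wedge Ps − Pb = 81 gives 1246/13 + (2/13)x − (240.4 - 0.4x) = 81, so x' = 407.25.
Then Pb = 240.4 − 0.4·407.25 = 77.5 and Ps = 1246/13 + (2/13)·407.25 = 158.5.
Government outlay = subsidy × quantity = 81 × 407.25 = 32987.25.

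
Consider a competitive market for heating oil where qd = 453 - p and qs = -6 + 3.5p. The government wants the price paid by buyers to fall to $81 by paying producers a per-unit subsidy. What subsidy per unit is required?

At a buyer price of 81, quantity demanded is 453 − 1·81 = 372.
Sellers supply 372 only when they receive ps with -6 + 3.5·ps = 372, i.e. ps = 108.
s = ps − pb = 108 − 81 = 27.

Required subsidy s = $27 per unit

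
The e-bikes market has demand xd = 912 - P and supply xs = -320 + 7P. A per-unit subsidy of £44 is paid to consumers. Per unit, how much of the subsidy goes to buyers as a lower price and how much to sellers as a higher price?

Buyers gain £38.5 per unit; sellers gain £5.5 per unit

Pre-subsidy: 912 - P = -320 + 7P gives P* = 154, x* = 758.
With the rebate, buyers effectively pay Pb = Ps − 44, where Ps is the price sellers receive.
Demand in terms of Ps becomes xd = 912 − 1(Ps − 44) = 956 - Ps. Setting this equal to supply: 956 - Ps = -320 + 7Ps, so Ps = 159.5.
Buyers pay Pb = 159.5 − 44 = 115.5; x' = -320 + 7·159.5 = 796.5.
Buyers' price falls by P* − Pb = 154 − 115.5 = 38.5; sellers' price rises by Ps − P* = 159.5 − 154 = 5.5.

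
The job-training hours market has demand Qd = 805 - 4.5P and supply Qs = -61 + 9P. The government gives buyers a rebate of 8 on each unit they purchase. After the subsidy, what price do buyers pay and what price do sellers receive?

Buyers pay 1588/27; sellers receive 1804/27

Pre-subsidy: 805 - 4.5P = -61 + 9P gives P* = 1732/27, Q* = 1549/3.
With the rebate, buyers effectively pay Pb = Ps − 8, where Ps is the price sellers receive.
Demand in terms of Ps becomes Qd = 805 − 4.5(Ps − 8) = 841 - 4.5Ps. Setting this equal to supply: 841 - 4.5Ps = -61 + 9Ps, so Ps = 1804/27.
Buyers pay Pb = 1804/27 − 8 = 1588/27; Q' = -61 + 9·(1804/27) = 1621/3.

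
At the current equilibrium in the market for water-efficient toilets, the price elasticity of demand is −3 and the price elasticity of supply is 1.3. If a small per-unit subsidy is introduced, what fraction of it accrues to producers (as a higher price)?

Producer share = 30/43

For a small subsidy around the equilibrium, the benefit split depends on the relative slopes, which at a point are proportional to the elasticities.
Buyer share = εs/(εs + |εd|) = 1.3/(1.3 + 3) = 13/43; seller share = |εd|/(εs + |εd|) = 30/43.
So producers capture 30/43 of the subsidy.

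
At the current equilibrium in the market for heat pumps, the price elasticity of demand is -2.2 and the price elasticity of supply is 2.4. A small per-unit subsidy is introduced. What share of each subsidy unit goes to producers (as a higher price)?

For a small subsidy around the equilibrium, the benefit split depends on the relative slopes, which at a point are proportional to the elasticities.
Buyer share = εs/(εs + |εd|) = 2.4/(2.4 + 2.2) = 12/23; seller share = |εd|/(εs + |εd|) = 11/23.
So producers capture 11/23 of the subsidy.

Producer share = 11/23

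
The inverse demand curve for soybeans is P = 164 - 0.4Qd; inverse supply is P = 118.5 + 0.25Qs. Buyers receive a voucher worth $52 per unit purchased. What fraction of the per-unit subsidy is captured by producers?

Pre-subsidy: 164 - 0.4Q = 118.5 + 0.25Q gives Q* = 70 and P* = 136.
With the rebate, buyers effectively pay Pb = Ps − 52, where Ps is the price sellers receive.
On the curves, Pb = 164 - 0.4Q and Ps = 118.5 + 0.25Q; the wedge Ps − Pb = 52 gives 118.5 + 0.25Q − (164 - 0.4Q) = 52, so Q' = 150.
Then Pb = 164 − 0.4·150 = 104 and Ps = 118.5 + 0.25·150 = 156.
Buyers' price falls by P* − Pb = 136 − 104 = 32; sellers' price rises by Ps − P* = 156 − 136 = 20.
So producers capture 20/52 = 5/13 of each unit of subsidy.

Producer share = 5/13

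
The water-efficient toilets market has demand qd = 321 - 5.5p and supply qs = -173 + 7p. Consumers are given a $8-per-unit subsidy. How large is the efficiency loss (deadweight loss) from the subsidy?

Deadweight loss = $98.56

Pre-subsidy: 321 - 5.5p = -173 + 7p gives p* = 39.52, q* = 103.64.
With the rebate, buyers effectively pay pb = ps − 8, where ps is the price sellers receive.
Demand in terms of ps becomes qd = 321 − 5.5(ps − 8) = 365 - 5.5ps. Setting this equal to supply: 365 - 5.5ps = -173 + 7ps, so ps = 43.04.
Buyers pay pb = 43.04 − 8 = 35.04; q' = -173 + 7·43.04 = 128.28.
The subsidy expands output by 128.28 − 103.64 = 24.64 past the efficient level; on those units the gap between marginal cost and willingness to pay runs from 0 up to 8.
DWL = ½ × 8 × 24.64 = 98.56.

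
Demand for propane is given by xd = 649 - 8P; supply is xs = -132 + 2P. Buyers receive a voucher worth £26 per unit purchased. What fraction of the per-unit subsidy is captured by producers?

Pre-subsidy: 649 - 8P = -132 + 2P gives P* = 78.1, x* = 24.2.
With the rebate, buyers effectively pay Pb = Ps − 26, where Ps is the price sellers receive.
Demand in terms of Ps becomes xd = 649 − 8(Ps − 26) = 857 - 8Ps. Setting this equal to supply: 857 - 8Ps = -132 + 2Ps, so Ps = 98.9.
Buyers pay Pb = 98.9 − 26 = 72.9; x' = -132 + 2·98.9 = 65.8.
Buyers' price falls by P* − Pb = 78.1 − 72.9 = 5.2; sellers' price rises by Ps − P* = 98.9 − 78.1 = 20.8.
So producers capture 20.8/26 = 0.8 of each unit of subsidy.

Producer share = 0.8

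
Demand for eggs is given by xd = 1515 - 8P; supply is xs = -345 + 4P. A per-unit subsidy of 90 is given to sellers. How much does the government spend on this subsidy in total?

Pre-subsidy: 1515 - 8P = -345 + 4P gives P* = 155, x* = 275.
With the subsidy, sellers receive Ps = Pb + 90 for each unit, where Pb is the price buyers pay.
Supply in terms of Pb becomes xs = -345 + 4(Pb + 90) = 15 + 4Pb. Setting this equal to demand: 1515 - 8Pb = 15 + 4Pb, so Pb = 125.
Sellers receive Ps = 125 + 90 = 215; x' = 1515 − 8·125 = 515.
Government outlay = subsidy × quantity = 90 × 515 = 46350.

Government cost = 46350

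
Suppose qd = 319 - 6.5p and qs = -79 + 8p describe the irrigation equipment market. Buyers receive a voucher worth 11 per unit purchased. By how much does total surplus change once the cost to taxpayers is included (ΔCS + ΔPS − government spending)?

Net change in total surplus = -6292/29

Pre-subsidy: 319 - 6.5p = -79 + 8p gives p* = 796/29, q* = 4077/29.
With the rebate, buyers effectively pay pb = ps − 11, where ps is the price sellers receive.
Demand in terms of ps becomes qd = 319 − 6.5(ps − 11) = 390.5 - 6.5ps. Setting this equal to supply: 390.5 - 6.5ps = -79 + 8ps, so ps = 939/29.
Buyers pay pb = 939/29 − 11 = 620/29; q' = -79 + 8·(939/29) = 5221/29.
ΔCS = ½(4077/29 + 5221/29)(796/29 − 620/29) = 818224/841; ΔPS = ½(4077/29 + 5221/29)(939/29 − 796/29) = 664807/841.
Government spending = 11 × 5221/29 = 57431/29.
Net change = 818224/841 + 664807/841 − 57431/29 = -6292/29. The loss equals the DWL triangle ½·11·1144/29.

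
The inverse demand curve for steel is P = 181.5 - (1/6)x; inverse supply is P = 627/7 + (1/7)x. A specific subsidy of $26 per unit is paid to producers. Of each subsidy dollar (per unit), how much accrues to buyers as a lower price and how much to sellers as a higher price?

Pre-subsidy: 181.5 - (1/6)x = 627/7 + (1/7)x gives x* = 297 and P* = 132.
With the subsidy, sellers receive Ps = Pb + 26 for each unit, where Pb is the price buyers pay.
On the curves, Pb = 181.5 - (1/6)x and Ps = 627/7 + (1/7)x; the wedge Ps − Pb = 26 gives 627/7 + (1/7)x − (181.5 - (1/6)x) = 26, so x' = 381.
Then Pb = 181.5 − (1/6)·381 = 118 and Ps = 627/7 + (1/7)·381 = 144.
Buyers' price falls by P* − Pb = 132 − 118 = 14; sellers' price rises by Ps − P* = 144 − 132 = 12.

Buyers gain $14 per unit; sellers gain $12 per unit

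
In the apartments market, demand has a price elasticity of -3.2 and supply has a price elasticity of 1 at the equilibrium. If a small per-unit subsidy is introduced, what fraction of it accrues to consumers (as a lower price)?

For a small subsidy around the equilibrium, the benefit split depends on the relative slopes, which at a point are proportional to the elasticities.
Buyer share = εs/(εs + |εd|) = 1/(1 + 3.2) = 5/21; seller share = |εd|/(εs + |εd|) = 16/21.

Consumer share = 5/21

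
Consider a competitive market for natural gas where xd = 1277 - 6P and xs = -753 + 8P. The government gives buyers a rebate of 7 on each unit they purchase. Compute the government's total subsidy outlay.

Pre-subsidy: 1277 - 6P = -753 + 8P gives P* = 145, x* = 407.
With the rebate, buyers effectively pay Pb = Ps − 7, where Ps is the price sellers receive.
Demand in terms of Ps becomes xd = 1277 − 6(Ps − 7) = 1319 - 6Ps. Setting this equal to supply: 1319 - 6Ps = -753 + 8Ps, so Ps = 148.
Buyers pay Pb = 148 − 7 = 141; x' = -753 + 8·148 = 431.
Government outlay = subsidy × quantity = 7 × 431 = 3017.

Government cost = 3017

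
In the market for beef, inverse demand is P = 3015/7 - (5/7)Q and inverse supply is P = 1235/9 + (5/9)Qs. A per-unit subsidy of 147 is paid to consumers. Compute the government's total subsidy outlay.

Pre-subsidy: 3015/7 - (5/7)Q = 1235/9 + (5/9)Q gives Q* = 231.125 and P* = 265.625.
With the rebate, buyers effectively pay Pb = Ps − 147, where Ps is the price sellers receive.
On the curves, Pb = 3015/7 - (5/7)Q and Ps = 1235/9 + (5/9)Q; the wedge Ps − Pb = 147 gives 1235/9 + (5/9)Q − (3015/7 - (5/7)Q) = 147, so Q' = 346.8875.
Then Pb = 3015/7 − (5/7)·346.8875 = 182.9375 and Ps = 1235/9 + (5/9)·346.8875 = 329.9375.
Government outlay = subsidy × quantity = 147 × 346.8875 = 50992.4625.

Government cost = 50992.4625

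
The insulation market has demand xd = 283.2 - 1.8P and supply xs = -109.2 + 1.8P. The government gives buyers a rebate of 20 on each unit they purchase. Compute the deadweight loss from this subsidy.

Deadweight loss = 180

Pre-subsidy: 283.2 - 1.8P = -109.2 + 1.8P gives P* = 109, x* = 87.
With the rebate, buyers effectively pay Pb = Ps − 20, where Ps is the price sellers receive.
Demand in terms of Ps becomes xd = 283.2 − 1.8(Ps − 20) = 319.2 - 1.8Ps. Setting this equal to supply: 319.2 - 1.8Ps = -109.2 + 1.8Ps, so Ps = 119.
Buyers pay Pb = 119 − 20 = 99; x' = -109.2 + 1.8·119 = 105.
The subsidy expands output by 105 − 87 = 18 past the efficient level; on those units the gap between marginal cost and willingness to pay runs from 0 up to 20.
DWL = ½ × 20 × 18 = 180.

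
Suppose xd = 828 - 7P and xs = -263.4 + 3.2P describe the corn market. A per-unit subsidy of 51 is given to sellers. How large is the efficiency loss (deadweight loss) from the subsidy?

Pre-subsidy: 828 - 7P = -263.4 + 3.2P gives P* = 107, x* = 79.
With the subsidy, sellers receive Ps = Pb + 51 for each unit, where Pb is the price buyers pay.
Supply in terms of Pb becomes xs = -263.4 + 3.2(Pb + 51) = -100.2 + 3.2Pb. Setting this equal to demand: 828 - 7Pb = -100.2 + 3.2Pb, so Pb = 91.
Sellers receive Ps = 91 + 51 = 142; x' = 828 − 7·91 = 191.
The subsidy expands output by 191 − 79 = 112 past the efficient level; on those units the gap between marginal cost and willingness to pay runs from 0 up to 51.
DWL = ½ × 51 × 112 = 2856.

Deadweight loss = 2856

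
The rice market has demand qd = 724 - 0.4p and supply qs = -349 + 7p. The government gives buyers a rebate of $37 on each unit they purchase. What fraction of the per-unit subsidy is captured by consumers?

Pre-subsidy: 724 - 0.4p = -349 + 7p gives p* = 145, q* = 666.
With the rebate, buyers effectively pay pb = ps − 37, where ps is the price sellers receive.
Demand in terms of ps becomes qd = 724 − 0.4(ps − 37) = 738.8 - 0.4ps. Setting this equal to supply: 738.8 - 0.4ps = -349 + 7ps, so ps = 147.
Buyers pay pb = 147 − 37 = 110; q' = -349 + 7·147 = 680.
Buyers' price falls by p* − pb = 145 − 110 = 35; sellers' price rises by ps − p* = 147 − 145 = 2.
So consumers capture 35/37 = 35/37 of each unit of subsidy.

Consumer share = 35/37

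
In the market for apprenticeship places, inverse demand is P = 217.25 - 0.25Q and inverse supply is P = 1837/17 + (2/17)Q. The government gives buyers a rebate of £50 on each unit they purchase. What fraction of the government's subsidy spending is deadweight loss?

DWL / government spending = 68/433

Pre-subsidy: 217.25 - 0.25Q = 1837/17 + (2/17)Q gives Q* = 297 and P* = 143.
With the rebate, buyers effectively pay Pb = Ps − 50, where Ps is the price sellers receive.
On the curves, Pb = 217.25 - 0.25Q and Ps = 1837/17 + (2/17)Q; the wedge Ps − Pb = 50 gives 1837/17 + (2/17)Q − (217.25 - 0.25Q) = 50, so Q' = 433.
Then Pb = 217.25 − 0.25·433 = 109 and Ps = 1837/17 + (2/17)·433 = 159.
ΔCS = ½(297 + 433)(143 − 109) = 12410; ΔPS = ½(297 + 433)(159 − 143) = 5840.
Government spending = 50 × 433 = 21650.
DWL = ½ × 50 × (433 − 297) = 3400; fraction = 3400 / 21650 = 68/433.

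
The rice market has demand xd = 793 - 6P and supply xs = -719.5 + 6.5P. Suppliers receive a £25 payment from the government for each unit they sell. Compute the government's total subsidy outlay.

Government cost = £3625

Pre-subsidy: 793 - 6P = -719.5 + 6.5P gives P* = 121, x* = 67.
With the subsidy, sellers receive Ps = Pb + 25 for each unit, where Pb is the price buyers pay.
Supply in terms of Pb becomes xs = -719.5 + 6.5(Pb + 25) = -557 + 6.5Pb. Setting this equal to demand: 793 - 6Pb = -557 + 6.5Pb, so Pb = 108.
Sellers receive Ps = 108 + 25 = 133; x' = 793 − 6·108 = 145.
Government outlay = subsidy × quantity = 25 × 145 = 3625.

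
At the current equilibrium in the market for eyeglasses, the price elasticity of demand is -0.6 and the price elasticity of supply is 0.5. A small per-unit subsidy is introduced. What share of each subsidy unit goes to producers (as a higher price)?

For a small subsidy around the equilibrium, the benefit split depends on the relative slopes, which at a point are proportional to the elasticities.
Buyer share = εs/(εs + |εd|) = 0.5/(0.5 + 0.6) = 5/11; seller share = |εd|/(εs + |εd|) = 6/11.
So producers capture 6/11 of the subsidy.

Producer share = 6/11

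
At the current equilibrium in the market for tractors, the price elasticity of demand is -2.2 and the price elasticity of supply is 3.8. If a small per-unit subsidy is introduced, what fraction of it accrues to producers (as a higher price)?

For a small subsidy around the equilibrium, the benefit split depends on the relative slopes, which at a point are proportional to the elasticities.
Buyer share = εs/(εs + |εd|) = 3.8/(3.8 + 2.2) = 19/30; seller share = |εd|/(εs + |εd|) = 11/30.
So producers capture 11/30 of the subsidy.

Producer share = 11/30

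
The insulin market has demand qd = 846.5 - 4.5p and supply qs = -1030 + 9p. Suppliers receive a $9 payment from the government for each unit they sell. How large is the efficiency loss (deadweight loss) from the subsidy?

Pre-subsidy: 846.5 - 4.5p = -1030 + 9p gives p* = 139, q* = 221.
With the subsidy, sellers receive ps = pb + 9 for each unit, where pb is the price buyers pay.
Supply in terms of pb becomes qs = -1030 + 9(pb + 9) = -949 + 9pb. Setting this equal to demand: 846.5 - 4.5pb = -949 + 9pb, so pb = 133.
Sellers receive ps = 133 + 9 = 142; q' = 846.5 − 4.5·133 = 248.
The subsidy expands output by 248 − 221 = 27 past the efficient level; on those units the gap between marginal cost and willingness to pay runs from 0 up to 9.
DWL = ½ × 9 × 27 = 121.5.

Deadweight loss = $121.5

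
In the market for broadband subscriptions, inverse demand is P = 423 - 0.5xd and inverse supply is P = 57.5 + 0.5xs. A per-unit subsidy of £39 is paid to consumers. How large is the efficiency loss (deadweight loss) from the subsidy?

Deadweight loss = £760.5

Pre-subsidy: 423 - 0.5x = 57.5 + 0.5x gives x* = 365.5 and P* = 240.25.
With the rebate, buyers effectively pay Pb = Ps − 39, where Ps is the price sellers receive.
On the curves, Pb = 423 - 0.5x and Ps = 57.5 + 0.5x; the wedge Ps − Pb = 39 gives 57.5 + 0.5x − (423 - 0.5x) = 39, so x' = 404.5.
Then Pb = 423 − 0.5·404.5 = 220.75 and Ps = 57.5 + 0.5·404.5 = 259.75.
The subsidy expands output by 404.5 − 365.5 = 39 past the efficient level; on those units the gap between marginal cost and willingness to pay runs from 0 up to 39.
DWL = ½ × 39 × 39 = 760.5.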